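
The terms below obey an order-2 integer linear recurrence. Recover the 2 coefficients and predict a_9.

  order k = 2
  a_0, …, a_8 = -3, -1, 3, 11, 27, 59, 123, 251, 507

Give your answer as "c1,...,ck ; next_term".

  a_2 = 3·-1 + -2·-3 = 3
  a_3 = 3·3 + -2·-1 = 11
  a_4 = 3·11 + -2·3 = 27
  a_5 = 3·27 + -2·11 = 59
  a_6 = 3·59 + -2·27 = 123
  a_7 = 3·123 + -2·59 = 251
  a_8 = 3·251 + -2·123 = 507
  a_9 = 3·507 + -2·251 = 1019

3,-2 ; 1019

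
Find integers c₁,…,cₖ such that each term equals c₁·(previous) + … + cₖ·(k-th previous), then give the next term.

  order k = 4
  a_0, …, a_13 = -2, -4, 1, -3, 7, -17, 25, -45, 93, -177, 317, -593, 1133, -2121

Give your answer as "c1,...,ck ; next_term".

  a_4 = -1·-3 + 0·1 + -2·-4 + 2·-2 = 7
  a_5 = -1·7 + 0·-3 + -2·1 + 2·-4 = -17
  a_6 = -1·-17 + 0·7 + -2·-3 + 2·1 = 25
  a_7 = -1·25 + 0·-17 + -2·7 + 2·-3 = -45
  a_8 = -1·-45 + 0·25 + -2·-17 + 2·7 = 93
  a_9 = -1·93 + 0·-45 + -2·25 + 2·-17 = -177
  a_10 = -1·-177 + 0·93 + -2·-45 + 2·25 = 317
  a_11 = -1·317 + 0·-177 + -2·93 + 2·-45 = -593
  a_12 = -1·-593 + 0·317 + -2·-177 + 2·93 = 1133
  a_13 = -1·1133 + 0·-593 + -2·317 + 2·-177 = -2121
  a_14 = -1·-2121 + 0·1133 + -2·-593 + 2·317 = 3941

-1,0,-2,2 ; 3941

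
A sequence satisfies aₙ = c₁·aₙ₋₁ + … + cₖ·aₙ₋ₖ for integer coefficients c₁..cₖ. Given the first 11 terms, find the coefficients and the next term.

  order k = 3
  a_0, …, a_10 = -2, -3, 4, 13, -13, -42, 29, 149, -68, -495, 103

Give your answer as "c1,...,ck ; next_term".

  a_3 = -1·4 + -3·-3 + -4·-2 = 13
  a_4 = -1·13 + -3·4 + -4·-3 = -13
  a_5 = -1·-13 + -3·13 + -4·4 = -42
  a_6 = -1·-42 + -3·-13 + -4·13 = 29
  a_7 = -1·29 + -3·-42 + -4·-13 = 149
  a_8 = -1·149 + -3·29 + -4·-42 = -68
  a_9 = -1·-68 + -3·149 + -4·29 = -495
  a_10 = -1·-495 + -3·-68 + -4·149 = 103
  a_11 = -1·103 + -3·-495 + -4·-68 = 1654

-1,-3,-4 ; 1654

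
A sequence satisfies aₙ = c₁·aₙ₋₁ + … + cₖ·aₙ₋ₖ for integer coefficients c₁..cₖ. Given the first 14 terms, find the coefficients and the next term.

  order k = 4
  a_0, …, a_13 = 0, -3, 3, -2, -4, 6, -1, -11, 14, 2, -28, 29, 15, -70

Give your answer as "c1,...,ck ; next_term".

  a_4 = -1·-2 + -1·3 + 1·-3 + 1·0 = -4
  a_5 = -1·-4 + -1·-2 + 1·3 + 1·-3 = 6
  a_6 = -1·6 + -1·-4 + 1·-2 + 1·3 = -1
  a_7 = -1·-1 + -1·6 + 1·-4 + 1·-2 = -11
  a_8 = -1·-11 + -1·-1 + 1·6 + 1·-4 = 14
  a_9 = -1·14 + -1·-11 + 1·-1 + 1·6 = 2
  a_10 = -1·2 + -1·14 + 1·-11 + 1·-1 = -28
  a_11 = -1·-28 + -1·2 + 1·14 + 1·-11 = 29
  a_12 = -1·29 + -1·-28 + 1·2 + 1·14 = 15
  a_13 = -1·15 + -1·29 + 1·-28 + 1·2 = -70
  a_14 = -1·-70 + -1·15 + 1·29 + 1·-28 = 56

-1,-1,1,1 ; 56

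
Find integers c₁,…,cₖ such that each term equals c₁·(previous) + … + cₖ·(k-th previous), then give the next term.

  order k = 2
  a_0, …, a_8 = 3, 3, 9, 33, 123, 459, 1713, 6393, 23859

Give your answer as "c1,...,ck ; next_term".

4,-1 ; 89043

  a_2 = 4·3 + -1·3 = 9
  a_3 = 4·9 + -1·3 = 33
  a_4 = 4·33 + -1·9 = 123
  a_5 = 4·123 + -1·33 = 459
  a_6 = 4·459 + -1·123 = 1713
  a_7 = 4·1713 + -1·459 = 6393
  a_8 = 4·6393 + -1·1713 = 23859
  a_9 = 4·23859 + -1·6393 = 89043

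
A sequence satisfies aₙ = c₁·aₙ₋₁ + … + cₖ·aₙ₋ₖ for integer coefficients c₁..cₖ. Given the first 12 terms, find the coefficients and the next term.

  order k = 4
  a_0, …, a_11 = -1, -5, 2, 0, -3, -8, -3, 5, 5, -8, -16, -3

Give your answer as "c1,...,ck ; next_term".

  a_4 = 1·0 + -1·2 + 0·-5 + 1·-1 = -3
  a_5 = 1·-3 + -1·0 + 0·2 + 1·-5 = -8
  a_6 = 1·-8 + -1·-3 + 0·0 + 1·2 = -3
  a_7 = 1·-3 + -1·-8 + 0·-3 + 1·0 = 5
  a_8 = 1·5 + -1·-3 + 0·-8 + 1·-3 = 5
  a_9 = 1·5 + -1·5 + 0·-3 + 1·-8 = -8
  a_10 = 1·-8 + -1·5 + 0·5 + 1·-3 = -16
  a_11 = 1·-16 + -1·-8 + 0·5 + 1·5 = -3
  a_12 = 1·-3 + -1·-16 + 0·-8 + 1·5 = 18

1,-1,0,1 ; 18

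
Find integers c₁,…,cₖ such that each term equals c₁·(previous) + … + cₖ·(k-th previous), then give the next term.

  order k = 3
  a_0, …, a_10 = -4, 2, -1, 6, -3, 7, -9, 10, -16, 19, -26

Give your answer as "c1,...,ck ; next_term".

0,1,-1 ; 35

  a_3 = 0·-1 + 1·2 + -1·-4 = 6
  a_4 = 0·6 + 1·-1 + -1·2 = -3
  a_5 = 0·-3 + 1·6 + -1·-1 = 7
  a_6 = 0·7 + 1·-3 + -1·6 = -9
  a_7 = 0·-9 + 1·7 + -1·-3 = 10
  a_8 = 0·10 + 1·-9 + -1·7 = -16
  a_9 = 0·-16 + 1·10 + -1·-9 = 19
  a_10 = 0·19 + 1·-16 + -1·10 = -26
  a_11 = 0·-26 + 1·19 + -1·-16 = 35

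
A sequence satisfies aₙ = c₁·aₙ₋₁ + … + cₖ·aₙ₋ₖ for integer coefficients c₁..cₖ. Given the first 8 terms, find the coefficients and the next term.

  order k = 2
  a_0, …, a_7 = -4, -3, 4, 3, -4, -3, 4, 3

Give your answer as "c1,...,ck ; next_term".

0,-1 ; -4

  a_2 = 0·-3 + -1·-4 = 4
  a_3 = 0·4 + -1·-3 = 3
  a_4 = 0·3 + -1·4 = -4
  a_5 = 0·-4 + -1·3 = -3
  a_6 = 0·-3 + -1·-4 = 4
  a_7 = 0·4 + -1·-3 = 3
  a_8 = 0·3 + -1·4 = -4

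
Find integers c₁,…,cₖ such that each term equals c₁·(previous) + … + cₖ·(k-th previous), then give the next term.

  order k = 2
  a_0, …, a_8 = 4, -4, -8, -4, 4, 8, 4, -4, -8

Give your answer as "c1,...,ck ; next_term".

1,-1 ; -4

  a_2 = 1·-4 + -1·4 = -8
  a_3 = 1·-8 + -1·-4 = -4
  a_4 = 1·-4 + -1·-8 = 4
  a_5 = 1·4 + -1·-4 = 8
  a_6 = 1·8 + -1·4 = 4
  a_7 = 1·4 + -1·8 = -4
  a_8 = 1·-4 + -1·4 = -8
  a_9 = 1·-8 + -1·-4 = -4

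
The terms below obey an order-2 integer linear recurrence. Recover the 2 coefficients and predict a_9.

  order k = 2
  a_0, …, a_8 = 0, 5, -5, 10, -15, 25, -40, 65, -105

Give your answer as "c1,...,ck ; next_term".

  a_2 = -1·5 + 1·0 = -5
  a_3 = -1·-5 + 1·5 = 10
  a_4 = -1·10 + 1·-5 = -15
  a_5 = -1·-15 + 1·10 = 25
  a_6 = -1·25 + 1·-15 = -40
  a_7 = -1·-40 + 1·25 = 65
  a_8 = -1·65 + 1·-40 = -105
  a_9 = -1·-105 + 1·65 = 170

-1,1 ; 170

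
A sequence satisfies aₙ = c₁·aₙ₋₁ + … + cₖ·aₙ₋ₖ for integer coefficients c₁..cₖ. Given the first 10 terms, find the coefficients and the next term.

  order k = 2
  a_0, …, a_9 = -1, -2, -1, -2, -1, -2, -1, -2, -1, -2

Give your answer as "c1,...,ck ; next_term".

0,1 ; -1

  a_2 = 0·-2 + 1·-1 = -1
  a_3 = 0·-1 + 1·-2 = -2
  a_4 = 0·-2 + 1·-1 = -1
  a_5 = 0·-1 + 1·-2 = -2
  a_6 = 0·-2 + 1·-1 = -1
  a_7 = 0·-1 + 1·-2 = -2
  a_8 = 0·-2 + 1·-1 = -1
  a_9 = 0·-1 + 1·-2 = -2
  a_10 = 0·-2 + 1·-1 = -1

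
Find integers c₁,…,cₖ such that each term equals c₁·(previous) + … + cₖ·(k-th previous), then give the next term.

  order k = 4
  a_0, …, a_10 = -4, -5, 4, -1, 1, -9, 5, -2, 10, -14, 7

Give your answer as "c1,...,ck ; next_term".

0,0,-1,1 ; -12

  a_4 = 0·-1 + 0·4 + -1·-5 + 1·-4 = 1
  a_5 = 0·1 + 0·-1 + -1·4 + 1·-5 = -9
  a_6 = 0·-9 + 0·1 + -1·-1 + 1·4 = 5
  a_7 = 0·5 + 0·-9 + -1·1 + 1·-1 = -2
  a_8 = 0·-2 + 0·5 + -1·-9 + 1·1 = 10
  a_9 = 0·10 + 0·-2 + -1·5 + 1·-9 = -14
  a_10 = 0·-14 + 0·10 + -1·-2 + 1·5 = 7
  a_11 = 0·7 + 0·-14 + -1·10 + 1·-2 = -12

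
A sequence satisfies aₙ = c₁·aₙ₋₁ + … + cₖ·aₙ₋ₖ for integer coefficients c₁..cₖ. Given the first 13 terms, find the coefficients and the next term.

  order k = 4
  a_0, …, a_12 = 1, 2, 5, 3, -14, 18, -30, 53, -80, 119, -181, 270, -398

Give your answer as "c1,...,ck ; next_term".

-2,-1,-1,-1 ; 588

  a_4 = -2·3 + -1·5 + -1·2 + -1·1 = -14
  a_5 = -2·-14 + -1·3 + -1·5 + -1·2 = 18
  a_6 = -2·18 + -1·-14 + -1·3 + -1·5 = -30
  a_7 = -2·-30 + -1·18 + -1·-14 + -1·3 = 53
  a_8 = -2·53 + -1·-30 + -1·18 + -1·-14 = -80
  a_9 = -2·-80 + -1·53 + -1·-30 + -1·18 = 119
  a_10 = -2·119 + -1·-80 + -1·53 + -1·-30 = -181
  a_11 = -2·-181 + -1·119 + -1·-80 + -1·53 = 270
  a_12 = -2·270 + -1·-181 + -1·119 + -1·-80 = -398
  a_13 = -2·-398 + -1·270 + -1·-181 + -1·119 = 588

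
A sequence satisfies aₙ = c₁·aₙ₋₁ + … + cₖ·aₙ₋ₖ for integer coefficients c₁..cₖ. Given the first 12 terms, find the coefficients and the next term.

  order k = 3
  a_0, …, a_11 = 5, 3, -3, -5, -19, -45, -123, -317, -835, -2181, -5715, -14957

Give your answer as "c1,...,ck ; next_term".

  a_3 = 2·-3 + 2·3 + -1·5 = -5
  a_4 = 2·-5 + 2·-3 + -1·3 = -19
  a_5 = 2·-19 + 2·-5 + -1·-3 = -45
  a_6 = 2·-45 + 2·-19 + -1·-5 = -123
  a_7 = 2·-123 + 2·-45 + -1·-19 = -317
  a_8 = 2·-317 + 2·-123 + -1·-45 = -835
  a_9 = 2·-835 + 2·-317 + -1·-123 = -2181
  a_10 = 2·-2181 + 2·-835 + -1·-317 = -5715
  a_11 = 2·-5715 + 2·-2181 + -1·-835 = -14957
  a_12 = 2·-14957 + 2·-5715 + -1·-2181 = -39163

2,2,-1 ; -39163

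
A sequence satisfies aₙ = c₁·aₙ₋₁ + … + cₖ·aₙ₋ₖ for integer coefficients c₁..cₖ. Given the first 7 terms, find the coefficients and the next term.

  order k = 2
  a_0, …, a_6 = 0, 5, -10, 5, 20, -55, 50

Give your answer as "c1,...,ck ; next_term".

  a_2 = -2·5 + -3·0 = -10
  a_3 = -2·-10 + -3·5 = 5
  a_4 = -2·5 + -3·-10 = 20
  a_5 = -2·20 + -3·5 = -55
  a_6 = -2·-55 + -3·20 = 50
  a_7 = -2·50 + -3·-55 = 65

-2,-3 ; 65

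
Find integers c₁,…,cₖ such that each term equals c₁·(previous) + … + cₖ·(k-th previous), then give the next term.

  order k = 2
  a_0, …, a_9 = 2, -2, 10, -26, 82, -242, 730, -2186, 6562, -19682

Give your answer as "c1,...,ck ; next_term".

-2,3 ; 59050

  a_2 = -2·-2 + 3·2 = 10
  a_3 = -2·10 + 3·-2 = -26
  a_4 = -2·-26 + 3·10 = 82
  a_5 = -2·82 + 3·-26 = -242
  a_6 = -2·-242 + 3·82 = 730
  a_7 = -2·730 + 3·-242 = -2186
  a_8 = -2·-2186 + 3·730 = 6562
  a_9 = -2·6562 + 3·-2186 = -19682
  a_10 = -2·-19682 + 3·6562 = 59050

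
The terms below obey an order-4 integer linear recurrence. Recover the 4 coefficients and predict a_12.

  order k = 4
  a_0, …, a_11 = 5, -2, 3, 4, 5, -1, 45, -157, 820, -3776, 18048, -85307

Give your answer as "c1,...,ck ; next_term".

  a_4 = -4·4 + 4·3 + 3·-2 + 3·5 = 5
  a_5 = -4·5 + 4·4 + 3·3 + 3·-2 = -1
  a_6 = -4·-1 + 4·5 + 3·4 + 3·3 = 45
  a_7 = -4·45 + 4·-1 + 3·5 + 3·4 = -157
  a_8 = -4·-157 + 4·45 + 3·-1 + 3·5 = 820
  a_9 = -4·820 + 4·-157 + 3·45 + 3·-1 = -3776
  a_10 = -4·-3776 + 4·820 + 3·-157 + 3·45 = 18048
  a_11 = -4·18048 + 4·-3776 + 3·820 + 3·-157 = -85307
  a_12 = -4·-85307 + 4·18048 + 3·-3776 + 3·820 = 404552

-4,4,3,3 ; 404552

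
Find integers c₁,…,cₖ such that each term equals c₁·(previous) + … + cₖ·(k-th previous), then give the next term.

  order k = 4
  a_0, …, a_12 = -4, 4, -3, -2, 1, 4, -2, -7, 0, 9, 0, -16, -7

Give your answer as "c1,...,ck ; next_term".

  a_4 = 1·-2 + -1·-3 + 1·4 + 1·-4 = 1
  a_5 = 1·1 + -1·-2 + 1·-3 + 1·4 = 4
  a_6 = 1·4 + -1·1 + 1·-2 + 1·-3 = -2
  a_7 = 1·-2 + -1·4 + 1·1 + 1·-2 = -7
  a_8 = 1·-7 + -1·-2 + 1·4 + 1·1 = 0
  a_9 = 1·0 + -1·-7 + 1·-2 + 1·4 = 9
  a_10 = 1·9 + -1·0 + 1·-7 + 1·-2 = 0
  a_11 = 1·0 + -1·9 + 1·0 + 1·-7 = -16
  a_12 = 1·-16 + -1·0 + 1·9 + 1·0 = -7
  a_13 = 1·-7 + -1·-16 + 1·0 + 1·9 = 18

1,-1,1,1 ; 18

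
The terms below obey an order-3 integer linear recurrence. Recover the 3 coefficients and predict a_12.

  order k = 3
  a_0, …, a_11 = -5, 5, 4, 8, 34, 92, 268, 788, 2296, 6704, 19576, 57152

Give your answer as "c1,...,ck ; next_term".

2,2,2 ; 166864

  a_3 = 2·4 + 2·5 + 2·-5 = 8
  a_4 = 2·8 + 2·4 + 2·5 = 34
  a_5 = 2·34 + 2·8 + 2·4 = 92
  a_6 = 2·92 + 2·34 + 2·8 = 268
  a_7 = 2·268 + 2·92 + 2·34 = 788
  a_8 = 2·788 + 2·268 + 2·92 = 2296
  a_9 = 2·2296 + 2·788 + 2·268 = 6704
  a_10 = 2·6704 + 2·2296 + 2·788 = 19576
  a_11 = 2·19576 + 2·6704 + 2·2296 = 57152
  a_12 = 2·57152 + 2·19576 + 2·6704 = 166864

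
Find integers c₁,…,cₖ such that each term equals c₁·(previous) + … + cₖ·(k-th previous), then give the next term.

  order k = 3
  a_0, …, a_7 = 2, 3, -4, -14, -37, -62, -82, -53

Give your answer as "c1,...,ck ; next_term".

2,0,-3 ; 80

  a_3 = 2·-4 + 0·3 + -3·2 = -14
  a_4 = 2·-14 + 0·-4 + -3·3 = -37
  a_5 = 2·-37 + 0·-14 + -3·-4 = -62
  a_6 = 2·-62 + 0·-37 + -3·-14 = -82
  a_7 = 2·-82 + 0·-62 + -3·-37 = -53
  a_8 = 2·-53 + 0·-82 + -3·-62 = 80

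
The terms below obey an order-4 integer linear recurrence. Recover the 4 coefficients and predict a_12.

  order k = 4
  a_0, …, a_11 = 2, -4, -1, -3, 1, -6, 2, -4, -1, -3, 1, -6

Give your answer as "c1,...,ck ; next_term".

  a_4 = -1·-3 + 0·-1 + 1·-4 + 1·2 = 1
  a_5 = -1·1 + 0·-3 + 1·-1 + 1·-4 = -6
  a_6 = -1·-6 + 0·1 + 1·-3 + 1·-1 = 2
  a_7 = -1·2 + 0·-6 + 1·1 + 1·-3 = -4
  a_8 = -1·-4 + 0·2 + 1·-6 + 1·1 = -1
  a_9 = -1·-1 + 0·-4 + 1·2 + 1·-6 = -3
  a_10 = -1·-3 + 0·-1 + 1·-4 + 1·2 = 1
  a_11 = -1·1 + 0·-3 + 1·-1 + 1·-4 = -6
  a_12 = -1·-6 + 0·1 + 1·-3 + 1·-1 = 2

-1,0,1,1 ; 2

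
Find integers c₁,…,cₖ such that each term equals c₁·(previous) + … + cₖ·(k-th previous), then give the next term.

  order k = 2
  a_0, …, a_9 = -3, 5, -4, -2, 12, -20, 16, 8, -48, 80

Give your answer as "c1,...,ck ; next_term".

  a_2 = -2·5 + -2·-3 = -4
  a_3 = -2·-4 + -2·5 = -2
  a_4 = -2·-2 + -2·-4 = 12
  a_5 = -2·12 + -2·-2 = -20
  a_6 = -2·-20 + -2·12 = 16
  a_7 = -2·16 + -2·-20 = 8
  a_8 = -2·8 + -2·16 = -48
  a_9 = -2·-48 + -2·8 = 80
  a_10 = -2·80 + -2·-48 = -64

-2,-2 ; -64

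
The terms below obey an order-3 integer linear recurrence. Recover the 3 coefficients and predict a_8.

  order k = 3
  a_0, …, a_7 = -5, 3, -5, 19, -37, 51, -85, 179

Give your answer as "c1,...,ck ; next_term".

  a_3 = -2·-5 + -2·3 + -3·-5 = 19
  a_4 = -2·19 + -2·-5 + -3·3 = -37
  a_5 = -2·-37 + -2·19 + -3·-5 = 51
  a_6 = -2·51 + -2·-37 + -3·19 = -85
  a_7 = -2·-85 + -2·51 + -3·-37 = 179
  a_8 = -2·179 + -2·-85 + -3·51 = -341

-2,-2,-3 ; -341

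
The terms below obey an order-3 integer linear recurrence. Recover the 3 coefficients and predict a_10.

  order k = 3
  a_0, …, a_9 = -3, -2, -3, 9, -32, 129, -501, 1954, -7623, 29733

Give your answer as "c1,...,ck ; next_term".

-3,3,-2 ; -115976

  a_3 = -3·-3 + 3·-2 + -2·-3 = 9
  a_4 = -3·9 + 3·-3 + -2·-2 = -32
  a_5 = -3·-32 + 3·9 + -2·-3 = 129
  a_6 = -3·129 + 3·-32 + -2·9 = -501
  a_7 = -3·-501 + 3·129 + -2·-32 = 1954
  a_8 = -3·1954 + 3·-501 + -2·129 = -7623
  a_9 = -3·-7623 + 3·1954 + -2·-501 = 29733
  a_10 = -3·29733 + 3·-7623 + -2·1954 = -115976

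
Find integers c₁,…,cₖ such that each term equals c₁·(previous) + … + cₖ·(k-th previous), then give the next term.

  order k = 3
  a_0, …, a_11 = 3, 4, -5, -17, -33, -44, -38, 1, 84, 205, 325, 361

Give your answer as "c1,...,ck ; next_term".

2,-1,-1 ; 192

  a_3 = 2·-5 + -1·4 + -1·3 = -17
  a_4 = 2·-17 + -1·-5 + -1·4 = -33
  a_5 = 2·-33 + -1·-17 + -1·-5 = -44
  a_6 = 2·-44 + -1·-33 + -1·-17 = -38
  a_7 = 2·-38 + -1·-44 + -1·-33 = 1
  a_8 = 2·1 + -1·-38 + -1·-44 = 84
  a_9 = 2·84 + -1·1 + -1·-38 = 205
  a_10 = 2·205 + -1·84 + -1·1 = 325
  a_11 = 2·325 + -1·205 + -1·84 = 361
  a_12 = 2·361 + -1·325 + -1·205 = 192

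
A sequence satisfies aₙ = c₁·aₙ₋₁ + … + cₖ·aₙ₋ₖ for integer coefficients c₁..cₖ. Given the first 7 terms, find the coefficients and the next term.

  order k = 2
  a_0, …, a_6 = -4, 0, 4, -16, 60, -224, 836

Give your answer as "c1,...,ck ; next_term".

-4,-1 ; -3120

  a_2 = -4·0 + -1·-4 = 4
  a_3 = -4·4 + -1·0 = -16
  a_4 = -4·-16 + -1·4 = 60
  a_5 = -4·60 + -1·-16 = -224
  a_6 = -4·-224 + -1·60 = 836
  a_7 = -4·836 + -1·-224 = -3120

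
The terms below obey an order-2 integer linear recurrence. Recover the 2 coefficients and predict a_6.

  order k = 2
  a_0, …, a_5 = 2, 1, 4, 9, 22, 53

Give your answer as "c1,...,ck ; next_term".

  a_2 = 2·1 + 1·2 = 4
  a_3 = 2·4 + 1·1 = 9
  a_4 = 2·9 + 1·4 = 22
  a_5 = 2·22 + 1·9 = 53
  a_6 = 2·53 + 1·22 = 128

2,1 ; 128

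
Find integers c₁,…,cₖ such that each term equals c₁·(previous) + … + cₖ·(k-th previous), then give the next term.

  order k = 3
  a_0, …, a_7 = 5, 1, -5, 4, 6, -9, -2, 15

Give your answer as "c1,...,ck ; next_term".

  a_3 = 0·-5 + -1·1 + 1·5 = 4
  a_4 = 0·4 + -1·-5 + 1·1 = 6
  a_5 = 0·6 + -1·4 + 1·-5 = -9
  a_6 = 0·-9 + -1·6 + 1·4 = -2
  a_7 = 0·-2 + -1·-9 + 1·6 = 15
  a_8 = 0·15 + -1·-2 + 1·-9 = -7

0,-1,1 ; -7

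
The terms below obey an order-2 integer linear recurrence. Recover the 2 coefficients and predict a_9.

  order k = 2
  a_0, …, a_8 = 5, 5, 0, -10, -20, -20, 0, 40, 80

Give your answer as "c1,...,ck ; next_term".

2,-2 ; 80

  a_2 = 2·5 + -2·5 = 0
  a_3 = 2·0 + -2·5 = -10
  a_4 = 2·-10 + -2·0 = -20
  a_5 = 2·-20 + -2·-10 = -20
  a_6 = 2·-20 + -2·-20 = 0
  a_7 = 2·0 + -2·-20 = 40
  a_8 = 2·40 + -2·0 = 80
  a_9 = 2·80 + -2·40 = 80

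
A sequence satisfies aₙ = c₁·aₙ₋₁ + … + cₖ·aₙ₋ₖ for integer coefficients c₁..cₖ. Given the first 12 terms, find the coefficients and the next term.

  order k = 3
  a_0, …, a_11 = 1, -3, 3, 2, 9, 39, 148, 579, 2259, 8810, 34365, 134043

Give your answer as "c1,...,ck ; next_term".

  a_3 = 3·3 + 3·-3 + 2·1 = 2
  a_4 = 3·2 + 3·3 + 2·-3 = 9
  a_5 = 3·9 + 3·2 + 2·3 = 39
  a_6 = 3·39 + 3·9 + 2·2 = 148
  a_7 = 3·148 + 3·39 + 2·9 = 579
  a_8 = 3·579 + 3·148 + 2·39 = 2259
  a_9 = 3·2259 + 3·579 + 2·148 = 8810
  a_10 = 3·8810 + 3·2259 + 2·579 = 34365
  a_11 = 3·34365 + 3·8810 + 2·2259 = 134043
  a_12 = 3·134043 + 3·34365 + 2·8810 = 522844

3,3,2 ; 522844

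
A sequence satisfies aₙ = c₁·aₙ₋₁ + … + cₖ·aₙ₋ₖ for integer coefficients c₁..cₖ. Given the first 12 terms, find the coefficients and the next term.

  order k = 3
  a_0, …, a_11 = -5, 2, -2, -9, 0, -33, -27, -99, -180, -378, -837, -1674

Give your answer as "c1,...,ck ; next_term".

0,3,3 ; -3645

  a_3 = 0·-2 + 3·2 + 3·-5 = -9
  a_4 = 0·-9 + 3·-2 + 3·2 = 0
  a_5 = 0·0 + 3·-9 + 3·-2 = -33
  a_6 = 0·-33 + 3·0 + 3·-9 = -27
  a_7 = 0·-27 + 3·-33 + 3·0 = -99
  a_8 = 0·-99 + 3·-27 + 3·-33 = -180
  a_9 = 0·-180 + 3·-99 + 3·-27 = -378
  a_10 = 0·-378 + 3·-180 + 3·-99 = -837
  a_11 = 0·-837 + 3·-378 + 3·-180 = -1674
  a_12 = 0·-1674 + 3·-837 + 3·-378 = -3645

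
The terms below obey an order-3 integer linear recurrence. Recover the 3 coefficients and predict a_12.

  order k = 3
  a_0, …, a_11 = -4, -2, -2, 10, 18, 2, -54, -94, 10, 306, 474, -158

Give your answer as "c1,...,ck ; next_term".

1,-2,-2 ; -1718

  a_3 = 1·-2 + -2·-2 + -2·-4 = 10
  a_4 = 1·10 + -2·-2 + -2·-2 = 18
  a_5 = 1·18 + -2·10 + -2·-2 = 2
  a_6 = 1·2 + -2·18 + -2·10 = -54
  a_7 = 1·-54 + -2·2 + -2·18 = -94
  a_8 = 1·-94 + -2·-54 + -2·2 = 10
  a_9 = 1·10 + -2·-94 + -2·-54 = 306
  a_10 = 1·306 + -2·10 + -2·-94 = 474
  a_11 = 1·474 + -2·306 + -2·10 = -158
  a_12 = 1·-158 + -2·474 + -2·306 = -1718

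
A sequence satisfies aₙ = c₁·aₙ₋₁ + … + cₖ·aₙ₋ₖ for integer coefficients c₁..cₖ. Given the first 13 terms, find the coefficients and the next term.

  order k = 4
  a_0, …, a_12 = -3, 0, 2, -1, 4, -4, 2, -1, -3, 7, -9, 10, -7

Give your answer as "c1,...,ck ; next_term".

  a_4 = -1·-1 + 0·2 + 0·0 + -1·-3 = 4
  a_5 = -1·4 + 0·-1 + 0·2 + -1·0 = -4
  a_6 = -1·-4 + 0·4 + 0·-1 + -1·2 = 2
  a_7 = -1·2 + 0·-4 + 0·4 + -1·-1 = -1
  a_8 = -1·-1 + 0·2 + 0·-4 + -1·4 = -3
  a_9 = -1·-3 + 0·-1 + 0·2 + -1·-4 = 7
  a_10 = -1·7 + 0·-3 + 0·-1 + -1·2 = -9
  a_11 = -1·-9 + 0·7 + 0·-3 + -1·-1 = 10
  a_12 = -1·10 + 0·-9 + 0·7 + -1·-3 = -7
  a_13 = -1·-7 + 0·10 + 0·-9 + -1·7 = 0

-1,0,0,-1 ; 0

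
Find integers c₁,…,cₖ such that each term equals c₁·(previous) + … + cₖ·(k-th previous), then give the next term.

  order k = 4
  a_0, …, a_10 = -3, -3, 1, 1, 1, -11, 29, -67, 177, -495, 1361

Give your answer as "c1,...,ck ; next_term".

-3,-2,-3,1 ; -3691

  a_4 = -3·1 + -2·1 + -3·-3 + 1·-3 = 1
  a_5 = -3·1 + -2·1 + -3·1 + 1·-3 = -11
  a_6 = -3·-11 + -2·1 + -3·1 + 1·1 = 29
  a_7 = -3·29 + -2·-11 + -3·1 + 1·1 = -67
  a_8 = -3·-67 + -2·29 + -3·-11 + 1·1 = 177
  a_9 = -3·177 + -2·-67 + -3·29 + 1·-11 = -495
  a_10 = -3·-495 + -2·177 + -3·-67 + 1·29 = 1361
  a_11 = -3·1361 + -2·-495 + -3·177 + 1·-67 = -3691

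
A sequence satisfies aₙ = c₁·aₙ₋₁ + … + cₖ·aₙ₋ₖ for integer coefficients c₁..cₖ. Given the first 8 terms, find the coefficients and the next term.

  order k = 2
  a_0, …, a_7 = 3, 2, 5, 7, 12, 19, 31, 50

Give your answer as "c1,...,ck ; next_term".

  a_2 = 1·2 + 1·3 = 5
  a_3 = 1·5 + 1·2 = 7
  a_4 = 1·7 + 1·5 = 12
  a_5 = 1·12 + 1·7 = 19
  a_6 = 1·19 + 1·12 = 31
  a_7 = 1·31 + 1·19 = 50
  a_8 = 1·50 + 1·31 = 81

1,1 ; 81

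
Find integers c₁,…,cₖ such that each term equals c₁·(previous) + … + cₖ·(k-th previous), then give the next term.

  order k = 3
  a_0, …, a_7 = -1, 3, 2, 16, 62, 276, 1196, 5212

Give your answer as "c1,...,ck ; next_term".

  a_3 = 4·2 + 2·3 + -2·-1 = 16
  a_4 = 4·16 + 2·2 + -2·3 = 62
  a_5 = 4·62 + 2·16 + -2·2 = 276
  a_6 = 4·276 + 2·62 + -2·16 = 1196
  a_7 = 4·1196 + 2·276 + -2·62 = 5212
  a_8 = 4·5212 + 2·1196 + -2·276 = 22688

4,2,-2 ; 22688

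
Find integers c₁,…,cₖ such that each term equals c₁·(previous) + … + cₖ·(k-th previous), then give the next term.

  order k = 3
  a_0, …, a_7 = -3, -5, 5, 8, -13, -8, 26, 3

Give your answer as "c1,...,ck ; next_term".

-1,-2,-1 ; -47

  a_3 = -1·5 + -2·-5 + -1·-3 = 8
  a_4 = -1·8 + -2·5 + -1·-5 = -13
  a_5 = -1·-13 + -2·8 + -1·5 = -8
  a_6 = -1·-8 + -2·-13 + -1·8 = 26
  a_7 = -1·26 + -2·-8 + -1·-13 = 3
  a_8 = -1·3 + -2·26 + -1·-8 = -47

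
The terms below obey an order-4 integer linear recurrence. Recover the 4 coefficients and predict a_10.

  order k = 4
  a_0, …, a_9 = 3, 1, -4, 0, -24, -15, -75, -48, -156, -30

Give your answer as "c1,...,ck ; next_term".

  a_4 = 1·0 + 3·-4 + -3·1 + -3·3 = -24
  a_5 = 1·-24 + 3·0 + -3·-4 + -3·1 = -15
  a_6 = 1·-15 + 3·-24 + -3·0 + -3·-4 = -75
  a_7 = 1·-75 + 3·-15 + -3·-24 + -3·0 = -48
  a_8 = 1·-48 + 3·-75 + -3·-15 + -3·-24 = -156
  a_9 = 1·-156 + 3·-48 + -3·-75 + -3·-15 = -30
  a_10 = 1·-30 + 3·-156 + -3·-48 + -3·-75 = -129

1,3,-3,-3 ; -129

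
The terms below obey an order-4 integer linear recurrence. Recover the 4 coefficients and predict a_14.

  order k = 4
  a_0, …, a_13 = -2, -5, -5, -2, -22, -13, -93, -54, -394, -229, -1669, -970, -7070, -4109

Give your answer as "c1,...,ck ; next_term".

0,4,0,1 ; -29949

  a_4 = 0·-2 + 4·-5 + 0·-5 + 1·-2 = -22
  a_5 = 0·-22 + 4·-2 + 0·-5 + 1·-5 = -13
  a_6 = 0·-13 + 4·-22 + 0·-2 + 1·-5 = -93
  a_7 = 0·-93 + 4·-13 + 0·-22 + 1·-2 = -54
  a_8 = 0·-54 + 4·-93 + 0·-13 + 1·-22 = -394
  a_9 = 0·-394 + 4·-54 + 0·-93 + 1·-13 = -229
  a_10 = 0·-229 + 4·-394 + 0·-54 + 1·-93 = -1669
  a_11 = 0·-1669 + 4·-229 + 0·-394 + 1·-54 = -970
  a_12 = 0·-970 + 4·-1669 + 0·-229 + 1·-394 = -7070
  a_13 = 0·-7070 + 4·-970 + 0·-1669 + 1·-229 = -4109
  a_14 = 0·-4109 + 4·-7070 + 0·-970 + 1·-1669 = -29949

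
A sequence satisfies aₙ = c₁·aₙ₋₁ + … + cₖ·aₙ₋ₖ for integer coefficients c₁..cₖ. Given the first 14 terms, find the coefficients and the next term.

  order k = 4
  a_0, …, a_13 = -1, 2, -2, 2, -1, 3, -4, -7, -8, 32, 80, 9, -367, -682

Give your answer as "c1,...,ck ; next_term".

1,-3,-4,1 ; 463

  a_4 = 1·2 + -3·-2 + -4·2 + 1·-1 = -1
  a_5 = 1·-1 + -3·2 + -4·-2 + 1·2 = 3
  a_6 = 1·3 + -3·-1 + -4·2 + 1·-2 = -4
  a_7 = 1·-4 + -3·3 + -4·-1 + 1·2 = -7
  a_8 = 1·-7 + -3·-4 + -4·3 + 1·-1 = -8
  a_9 = 1·-8 + -3·-7 + -4·-4 + 1·3 = 32
  a_10 = 1·32 + -3·-8 + -4·-7 + 1·-4 = 80
  a_11 = 1·80 + -3·32 + -4·-8 + 1·-7 = 9
  a_12 = 1·9 + -3·80 + -4·32 + 1·-8 = -367
  a_13 = 1·-367 + -3·9 + -4·80 + 1·32 = -682
  a_14 = 1·-682 + -3·-367 + -4·9 + 1·80 = 463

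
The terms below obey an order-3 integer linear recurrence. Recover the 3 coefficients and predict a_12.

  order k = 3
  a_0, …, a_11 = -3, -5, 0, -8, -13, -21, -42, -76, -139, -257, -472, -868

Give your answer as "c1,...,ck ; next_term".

1,1,1 ; -1597

  a_3 = 1·0 + 1·-5 + 1·-3 = -8
  a_4 = 1·-8 + 1·0 + 1·-5 = -13
  a_5 = 1·-13 + 1·-8 + 1·0 = -21
  a_6 = 1·-21 + 1·-13 + 1·-8 = -42
  a_7 = 1·-42 + 1·-21 + 1·-13 = -76
  a_8 = 1·-76 + 1·-42 + 1·-21 = -139
  a_9 = 1·-139 + 1·-76 + 1·-42 = -257
  a_10 = 1·-257 + 1·-139 + 1·-76 = -472
  a_11 = 1·-472 + 1·-257 + 1·-139 = -868
  a_12 = 1·-868 + 1·-472 + 1·-257 = -1597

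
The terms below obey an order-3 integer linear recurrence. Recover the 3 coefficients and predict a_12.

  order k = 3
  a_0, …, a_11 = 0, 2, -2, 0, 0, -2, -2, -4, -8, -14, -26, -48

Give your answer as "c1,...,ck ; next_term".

1,1,1 ; -88

  a_3 = 1·-2 + 1·2 + 1·0 = 0
  a_4 = 1·0 + 1·-2 + 1·2 = 0
  a_5 = 1·0 + 1·0 + 1·-2 = -2
  a_6 = 1·-2 + 1·0 + 1·0 = -2
  a_7 = 1·-2 + 1·-2 + 1·0 = -4
  a_8 = 1·-4 + 1·-2 + 1·-2 = -8
  a_9 = 1·-8 + 1·-4 + 1·-2 = -14
  a_10 = 1·-14 + 1·-8 + 1·-4 = -26
  a_11 = 1·-26 + 1·-14 + 1·-8 = -48
  a_12 = 1·-48 + 1·-26 + 1·-14 = -88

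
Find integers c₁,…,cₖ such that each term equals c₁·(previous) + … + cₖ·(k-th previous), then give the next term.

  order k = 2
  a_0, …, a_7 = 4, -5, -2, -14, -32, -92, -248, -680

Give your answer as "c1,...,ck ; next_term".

2,2 ; -1856

  a_2 = 2·-5 + 2·4 = -2
  a_3 = 2·-2 + 2·-5 = -14
  a_4 = 2·-14 + 2·-2 = -32
  a_5 = 2·-32 + 2·-14 = -92
  a_6 = 2·-92 + 2·-32 = -248
  a_7 = 2·-248 + 2·-92 = -680
  a_8 = 2·-680 + 2·-248 = -1856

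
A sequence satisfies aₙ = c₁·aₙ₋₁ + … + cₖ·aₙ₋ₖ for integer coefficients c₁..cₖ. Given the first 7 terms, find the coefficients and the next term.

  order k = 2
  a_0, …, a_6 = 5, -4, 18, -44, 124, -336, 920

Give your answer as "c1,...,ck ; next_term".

  a_2 = -2·-4 + 2·5 = 18
  a_3 = -2·18 + 2·-4 = -44
  a_4 = -2·-44 + 2·18 = 124
  a_5 = -2·124 + 2·-44 = -336
  a_6 = -2·-336 + 2·124 = 920
  a_7 = -2·920 + 2·-336 = -2512

-2,2 ; -2512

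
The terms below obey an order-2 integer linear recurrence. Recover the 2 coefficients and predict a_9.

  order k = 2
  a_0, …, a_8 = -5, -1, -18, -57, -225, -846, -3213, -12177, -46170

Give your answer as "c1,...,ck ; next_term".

3,3 ; -175041

  a_2 = 3·-1 + 3·-5 = -18
  a_3 = 3·-18 + 3·-1 = -57
  a_4 = 3·-57 + 3·-18 = -225
  a_5 = 3·-225 + 3·-57 = -846
  a_6 = 3·-846 + 3·-225 = -3213
  a_7 = 3·-3213 + 3·-846 = -12177
  a_8 = 3·-12177 + 3·-3213 = -46170
  a_9 = 3·-46170 + 3·-12177 = -175041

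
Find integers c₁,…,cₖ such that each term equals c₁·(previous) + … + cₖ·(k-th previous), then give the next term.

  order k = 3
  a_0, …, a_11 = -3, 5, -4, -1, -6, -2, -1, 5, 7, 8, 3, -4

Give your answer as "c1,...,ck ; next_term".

  a_3 = 1·-4 + 0·5 + -1·-3 = -1
  a_4 = 1·-1 + 0·-4 + -1·5 = -6
  a_5 = 1·-6 + 0·-1 + -1·-4 = -2
  a_6 = 1·-2 + 0·-6 + -1·-1 = -1
  a_7 = 1·-1 + 0·-2 + -1·-6 = 5
  a_8 = 1·5 + 0·-1 + -1·-2 = 7
  a_9 = 1·7 + 0·5 + -1·-1 = 8
  a_10 = 1·8 + 0·7 + -1·5 = 3
  a_11 = 1·3 + 0·8 + -1·7 = -4
  a_12 = 1·-4 + 0·3 + -1·8 = -12

1,0,-1 ; -12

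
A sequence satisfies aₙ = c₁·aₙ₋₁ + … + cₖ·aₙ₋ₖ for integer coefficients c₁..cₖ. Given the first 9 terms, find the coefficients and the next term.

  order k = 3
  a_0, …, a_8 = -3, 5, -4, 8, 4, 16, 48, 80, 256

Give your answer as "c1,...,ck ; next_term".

  a_3 = 0·-4 + 4·5 + 4·-3 = 8
  a_4 = 0·8 + 4·-4 + 4·5 = 4
  a_5 = 0·4 + 4·8 + 4·-4 = 16
  a_6 = 0·16 + 4·4 + 4·8 = 48
  a_7 = 0·48 + 4·16 + 4·4 = 80
  a_8 = 0·80 + 4·48 + 4·16 = 256
  a_9 = 0·256 + 4·80 + 4·48 = 512

0,4,4 ; 512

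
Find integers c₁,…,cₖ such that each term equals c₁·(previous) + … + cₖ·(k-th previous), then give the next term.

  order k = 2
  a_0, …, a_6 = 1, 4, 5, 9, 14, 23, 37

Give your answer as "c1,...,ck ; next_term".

1,1 ; 60

  a_2 = 1·4 + 1·1 = 5
  a_3 = 1·5 + 1·4 = 9
  a_4 = 1·9 + 1·5 = 14
  a_5 = 1·14 + 1·9 = 23
  a_6 = 1·23 + 1·14 = 37
  a_7 = 1·37 + 1·23 = 60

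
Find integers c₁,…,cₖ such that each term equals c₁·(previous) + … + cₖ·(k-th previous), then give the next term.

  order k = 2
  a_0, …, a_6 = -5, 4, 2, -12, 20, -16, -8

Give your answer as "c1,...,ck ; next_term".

  a_2 = -2·4 + -2·-5 = 2
  a_3 = -2·2 + -2·4 = -12
  a_4 = -2·-12 + -2·2 = 20
  a_5 = -2·20 + -2·-12 = -16
  a_6 = -2·-16 + -2·20 = -8
  a_7 = -2·-8 + -2·-16 = 48

-2,-2 ; 48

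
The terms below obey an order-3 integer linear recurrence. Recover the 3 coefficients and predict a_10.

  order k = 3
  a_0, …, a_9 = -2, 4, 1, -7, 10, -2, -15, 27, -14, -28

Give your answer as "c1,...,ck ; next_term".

-1,-1,1 ; 69

  a_3 = -1·1 + -1·4 + 1·-2 = -7
  a_4 = -1·-7 + -1·1 + 1·4 = 10
  a_5 = -1·10 + -1·-7 + 1·1 = -2
  a_6 = -1·-2 + -1·10 + 1·-7 = -15
  a_7 = -1·-15 + -1·-2 + 1·10 = 27
  a_8 = -1·27 + -1·-15 + 1·-2 = -14
  a_9 = -1·-14 + -1·27 + 1·-15 = -28
  a_10 = -1·-28 + -1·-14 + 1·27 = 69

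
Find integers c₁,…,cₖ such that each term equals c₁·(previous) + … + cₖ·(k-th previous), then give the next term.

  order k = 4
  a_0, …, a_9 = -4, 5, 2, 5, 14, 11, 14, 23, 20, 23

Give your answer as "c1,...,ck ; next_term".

  a_4 = 1·5 + 0·2 + 1·5 + -1·-4 = 14
  a_5 = 1·14 + 0·5 + 1·2 + -1·5 = 11
  a_6 = 1·11 + 0·14 + 1·5 + -1·2 = 14
  a_7 = 1·14 + 0·11 + 1·14 + -1·5 = 23
  a_8 = 1·23 + 0·14 + 1·11 + -1·14 = 20
  a_9 = 1·20 + 0·23 + 1·14 + -1·11 = 23
  a_10 = 1·23 + 0·20 + 1·23 + -1·14 = 32

1,0,1,-1 ; 32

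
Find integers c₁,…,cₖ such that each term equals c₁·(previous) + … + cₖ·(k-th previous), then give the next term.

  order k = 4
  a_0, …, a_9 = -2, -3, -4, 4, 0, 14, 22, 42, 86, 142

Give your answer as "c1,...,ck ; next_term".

1,2,0,-2 ; 270

  a_4 = 1·4 + 2·-4 + 0·-3 + -2·-2 = 0
  a_5 = 1·0 + 2·4 + 0·-4 + -2·-3 = 14
  a_6 = 1·14 + 2·0 + 0·4 + -2·-4 = 22
  a_7 = 1·22 + 2·14 + 0·0 + -2·4 = 42
  a_8 = 1·42 + 2·22 + 0·14 + -2·0 = 86
  a_9 = 1·86 + 2·42 + 0·22 + -2·14 = 142
  a_10 = 1·142 + 2·86 + 0·42 + -2·22 = 270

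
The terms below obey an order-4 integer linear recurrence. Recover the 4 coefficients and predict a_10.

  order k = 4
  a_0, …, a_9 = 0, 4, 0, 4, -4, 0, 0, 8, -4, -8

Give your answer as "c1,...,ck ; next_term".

0,-1,-1,1 ; -4

  a_4 = 0·4 + -1·0 + -1·4 + 1·0 = -4
  a_5 = 0·-4 + -1·4 + -1·0 + 1·4 = 0
  a_6 = 0·0 + -1·-4 + -1·4 + 1·0 = 0
  a_7 = 0·0 + -1·0 + -1·-4 + 1·4 = 8
  a_8 = 0·8 + -1·0 + -1·0 + 1·-4 = -4
  a_9 = 0·-4 + -1·8 + -1·0 + 1·0 = -8
  a_10 = 0·-8 + -1·-4 + -1·8 + 1·0 = -4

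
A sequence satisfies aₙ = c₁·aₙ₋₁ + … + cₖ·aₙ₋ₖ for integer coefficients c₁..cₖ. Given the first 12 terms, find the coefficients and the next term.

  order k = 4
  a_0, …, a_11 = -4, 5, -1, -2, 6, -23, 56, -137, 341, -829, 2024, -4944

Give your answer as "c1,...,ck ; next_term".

  a_4 = -2·-2 + 1·-1 + -1·5 + -2·-4 = 6
  a_5 = -2·6 + 1·-2 + -1·-1 + -2·5 = -23
  a_6 = -2·-23 + 1·6 + -1·-2 + -2·-1 = 56
  a_7 = -2·56 + 1·-23 + -1·6 + -2·-2 = -137
  a_8 = -2·-137 + 1·56 + -1·-23 + -2·6 = 341
  a_9 = -2·341 + 1·-137 + -1·56 + -2·-23 = -829
  a_10 = -2·-829 + 1·341 + -1·-137 + -2·56 = 2024
  a_11 = -2·2024 + 1·-829 + -1·341 + -2·-137 = -4944
  a_12 = -2·-4944 + 1·2024 + -1·-829 + -2·341 = 12059

-2,1,-1,-2 ; 12059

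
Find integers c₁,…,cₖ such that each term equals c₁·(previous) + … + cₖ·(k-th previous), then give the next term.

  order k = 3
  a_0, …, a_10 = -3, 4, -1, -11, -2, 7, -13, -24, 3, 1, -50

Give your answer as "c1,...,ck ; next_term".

  a_3 = 1·-1 + -1·4 + 2·-3 = -11
  a_4 = 1·-11 + -1·-1 + 2·4 = -2
  a_5 = 1·-2 + -1·-11 + 2·-1 = 7
  a_6 = 1·7 + -1·-2 + 2·-11 = -13
  a_7 = 1·-13 + -1·7 + 2·-2 = -24
  a_8 = 1·-24 + -1·-13 + 2·7 = 3
  a_9 = 1·3 + -1·-24 + 2·-13 = 1
  a_10 = 1·1 + -1·3 + 2·-24 = -50
  a_11 = 1·-50 + -1·1 + 2·3 = -45

1,-1,2 ; -45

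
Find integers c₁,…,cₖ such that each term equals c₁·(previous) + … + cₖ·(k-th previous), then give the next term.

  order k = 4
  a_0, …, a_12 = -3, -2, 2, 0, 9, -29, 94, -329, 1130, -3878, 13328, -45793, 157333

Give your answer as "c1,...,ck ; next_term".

  a_4 = -3·0 + 1·2 + -2·-2 + -1·-3 = 9
  a_5 = -3·9 + 1·0 + -2·2 + -1·-2 = -29
  a_6 = -3·-29 + 1·9 + -2·0 + -1·2 = 94
  a_7 = -3·94 + 1·-29 + -2·9 + -1·0 = -329
  a_8 = -3·-329 + 1·94 + -2·-29 + -1·9 = 1130
  a_9 = -3·1130 + 1·-329 + -2·94 + -1·-29 = -3878
  a_10 = -3·-3878 + 1·1130 + -2·-329 + -1·94 = 13328
  a_11 = -3·13328 + 1·-3878 + -2·1130 + -1·-329 = -45793
  a_12 = -3·-45793 + 1·13328 + -2·-3878 + -1·1130 = 157333
  a_13 = -3·157333 + 1·-45793 + -2·13328 + -1·-3878 = -540570

-3,1,-2,-1 ; -540570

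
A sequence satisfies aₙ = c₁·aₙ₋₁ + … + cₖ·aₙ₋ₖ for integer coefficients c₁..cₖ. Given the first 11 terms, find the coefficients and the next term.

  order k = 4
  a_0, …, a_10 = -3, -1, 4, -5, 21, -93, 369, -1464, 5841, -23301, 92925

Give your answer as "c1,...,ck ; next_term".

  a_4 = -3·-5 + 3·4 + -3·-1 + 3·-3 = 21
  a_5 = -3·21 + 3·-5 + -3·4 + 3·-1 = -93
  a_6 = -3·-93 + 3·21 + -3·-5 + 3·4 = 369
  a_7 = -3·369 + 3·-93 + -3·21 + 3·-5 = -1464
  a_8 = -3·-1464 + 3·369 + -3·-93 + 3·21 = 5841
  a_9 = -3·5841 + 3·-1464 + -3·369 + 3·-93 = -23301
  a_10 = -3·-23301 + 3·5841 + -3·-1464 + 3·369 = 92925
  a_11 = -3·92925 + 3·-23301 + -3·5841 + 3·-1464 = -370593

-3,3,-3,3 ; -370593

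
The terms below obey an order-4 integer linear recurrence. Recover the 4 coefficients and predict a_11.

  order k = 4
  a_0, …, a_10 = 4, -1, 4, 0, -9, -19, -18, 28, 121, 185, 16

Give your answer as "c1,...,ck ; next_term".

1,-1,-3,-2 ; -588

  a_4 = 1·0 + -1·4 + -3·-1 + -2·4 = -9
  a_5 = 1·-9 + -1·0 + -3·4 + -2·-1 = -19
  a_6 = 1·-19 + -1·-9 + -3·0 + -2·4 = -18
  a_7 = 1·-18 + -1·-19 + -3·-9 + -2·0 = 28
  a_8 = 1·28 + -1·-18 + -3·-19 + -2·-9 = 121
  a_9 = 1·121 + -1·28 + -3·-18 + -2·-19 = 185
  a_10 = 1·185 + -1·121 + -3·28 + -2·-18 = 16
  a_11 = 1·16 + -1·185 + -3·121 + -2·28 = -588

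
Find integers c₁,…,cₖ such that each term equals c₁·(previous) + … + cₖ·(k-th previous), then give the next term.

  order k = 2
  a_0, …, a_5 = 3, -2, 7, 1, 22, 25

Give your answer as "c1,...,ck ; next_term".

1,3 ; 91

  a_2 = 1·-2 + 3·3 = 7
  a_3 = 1·7 + 3·-2 = 1
  a_4 = 1·1 + 3·7 = 22
  a_5 = 1·22 + 3·1 = 25
  a_6 = 1·25 + 3·22 = 91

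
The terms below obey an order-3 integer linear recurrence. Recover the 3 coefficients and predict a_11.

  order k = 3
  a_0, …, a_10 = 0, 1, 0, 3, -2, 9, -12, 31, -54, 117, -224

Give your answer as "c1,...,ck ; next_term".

0,3,-2 ; 459

  a_3 = 0·0 + 3·1 + -2·0 = 3
  a_4 = 0·3 + 3·0 + -2·1 = -2
  a_5 = 0·-2 + 3·3 + -2·0 = 9
  a_6 = 0·9 + 3·-2 + -2·3 = -12
  a_7 = 0·-12 + 3·9 + -2·-2 = 31
  a_8 = 0·31 + 3·-12 + -2·9 = -54
  a_9 = 0·-54 + 3·31 + -2·-12 = 117
  a_10 = 0·117 + 3·-54 + -2·31 = -224
  a_11 = 0·-224 + 3·117 + -2·-54 = 459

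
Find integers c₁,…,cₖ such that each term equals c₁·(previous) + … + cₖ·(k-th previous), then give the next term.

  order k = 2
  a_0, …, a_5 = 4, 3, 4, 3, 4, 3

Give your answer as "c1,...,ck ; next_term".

0,1 ; 4

  a_2 = 0·3 + 1·4 = 4
  a_3 = 0·4 + 1·3 = 3
  a_4 = 0·3 + 1·4 = 4
  a_5 = 0·4 + 1·3 = 3
  a_6 = 0·3 + 1·4 = 4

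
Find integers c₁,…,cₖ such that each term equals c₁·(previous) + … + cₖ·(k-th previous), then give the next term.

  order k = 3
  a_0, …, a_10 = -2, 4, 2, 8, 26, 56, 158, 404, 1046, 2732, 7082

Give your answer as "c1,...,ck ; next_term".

1,3,3 ; 18416

  a_3 = 1·2 + 3·4 + 3·-2 = 8
  a_4 = 1·8 + 3·2 + 3·4 = 26
  a_5 = 1·26 + 3·8 + 3·2 = 56
  a_6 = 1·56 + 3·26 + 3·8 = 158
  a_7 = 1·158 + 3·56 + 3·26 = 404
  a_8 = 1·404 + 3·158 + 3·56 = 1046
  a_9 = 1·1046 + 3·404 + 3·158 = 2732
  a_10 = 1·2732 + 3·1046 + 3·404 = 7082
  a_11 = 1·7082 + 3·2732 + 3·1046 = 18416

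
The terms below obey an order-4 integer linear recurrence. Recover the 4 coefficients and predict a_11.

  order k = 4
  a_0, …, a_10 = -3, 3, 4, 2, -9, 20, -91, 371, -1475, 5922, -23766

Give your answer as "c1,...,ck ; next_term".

-3,3,-4,1 ; 95335

  a_4 = -3·2 + 3·4 + -4·3 + 1·-3 = -9
  a_5 = -3·-9 + 3·2 + -4·4 + 1·3 = 20
  a_6 = -3·20 + 3·-9 + -4·2 + 1·4 = -91
  a_7 = -3·-91 + 3·20 + -4·-9 + 1·2 = 371
  a_8 = -3·371 + 3·-91 + -4·20 + 1·-9 = -1475
  a_9 = -3·-1475 + 3·371 + -4·-91 + 1·20 = 5922
  a_10 = -3·5922 + 3·-1475 + -4·371 + 1·-91 = -23766
  a_11 = -3·-23766 + 3·5922 + -4·-1475 + 1·371 = 95335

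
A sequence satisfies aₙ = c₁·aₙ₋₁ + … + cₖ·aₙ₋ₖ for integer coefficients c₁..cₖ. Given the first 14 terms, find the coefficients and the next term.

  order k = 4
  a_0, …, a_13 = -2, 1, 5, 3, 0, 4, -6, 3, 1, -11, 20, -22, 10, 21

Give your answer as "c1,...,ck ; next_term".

  a_4 = -1·3 + 0·5 + 1·1 + -1·-2 = 0
  a_5 = -1·0 + 0·3 + 1·5 + -1·1 = 4
  a_6 = -1·4 + 0·0 + 1·3 + -1·5 = -6
  a_7 = -1·-6 + 0·4 + 1·0 + -1·3 = 3
  a_8 = -1·3 + 0·-6 + 1·4 + -1·0 = 1
  a_9 = -1·1 + 0·3 + 1·-6 + -1·4 = -11
  a_10 = -1·-11 + 0·1 + 1·3 + -1·-6 = 20
  a_11 = -1·20 + 0·-11 + 1·1 + -1·3 = -22
  a_12 = -1·-22 + 0·20 + 1·-11 + -1·1 = 10
  a_13 = -1·10 + 0·-22 + 1·20 + -1·-11 = 21
  a_14 = -1·21 + 0·10 + 1·-22 + -1·20 = -63

-1,0,1,-1 ; -63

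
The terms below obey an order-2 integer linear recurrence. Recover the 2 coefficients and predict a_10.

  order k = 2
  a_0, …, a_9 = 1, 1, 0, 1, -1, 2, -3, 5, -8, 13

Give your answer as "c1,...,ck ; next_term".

-1,1 ; -21

  a_2 = -1·1 + 1·1 = 0
  a_3 = -1·0 + 1·1 = 1
  a_4 = -1·1 + 1·0 = -1
  a_5 = -1·-1 + 1·1 = 2
  a_6 = -1·2 + 1·-1 = -3
  a_7 = -1·-3 + 1·2 = 5
  a_8 = -1·5 + 1·-3 = -8
  a_9 = -1·-8 + 1·5 = 13
  a_10 = -1·13 + 1·-8 = -21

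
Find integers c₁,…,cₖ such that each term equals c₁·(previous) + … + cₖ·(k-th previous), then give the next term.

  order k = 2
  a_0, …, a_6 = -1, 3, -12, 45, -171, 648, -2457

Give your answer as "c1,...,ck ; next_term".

-3,3 ; 9315

  a_2 = -3·3 + 3·-1 = -12
  a_3 = -3·-12 + 3·3 = 45
  a_4 = -3·45 + 3·-12 = -171
  a_5 = -3·-171 + 3·45 = 648
  a_6 = -3·648 + 3·-171 = -2457
  a_7 = -3·-2457 + 3·648 = 9315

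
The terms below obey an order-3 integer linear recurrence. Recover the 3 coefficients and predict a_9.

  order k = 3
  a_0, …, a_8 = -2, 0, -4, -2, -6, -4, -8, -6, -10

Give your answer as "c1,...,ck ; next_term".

1,1,-1 ; -8

  a_3 = 1·-4 + 1·0 + -1·-2 = -2
  a_4 = 1·-2 + 1·-4 + -1·0 = -6
  a_5 = 1·-6 + 1·-2 + -1·-4 = -4
  a_6 = 1·-4 + 1·-6 + -1·-2 = -8
  a_7 = 1·-8 + 1·-4 + -1·-6 = -6
  a_8 = 1·-6 + 1·-8 + -1·-4 = -10
  a_9 = 1·-10 + 1·-6 + -1·-8 = -8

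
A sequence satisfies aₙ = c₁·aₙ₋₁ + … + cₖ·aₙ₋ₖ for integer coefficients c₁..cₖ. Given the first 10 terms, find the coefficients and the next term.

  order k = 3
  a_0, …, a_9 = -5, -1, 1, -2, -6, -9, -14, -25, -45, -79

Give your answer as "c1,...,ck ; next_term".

  a_3 = 2·1 + -1·-1 + 1·-5 = -2
  a_4 = 2·-2 + -1·1 + 1·-1 = -6
  a_5 = 2·-6 + -1·-2 + 1·1 = -9
  a_6 = 2·-9 + -1·-6 + 1·-2 = -14
  a_7 = 2·-14 + -1·-9 + 1·-6 = -25
  a_8 = 2·-25 + -1·-14 + 1·-9 = -45
  a_9 = 2·-45 + -1·-25 + 1·-14 = -79
  a_10 = 2·-79 + -1·-45 + 1·-25 = -138

2,-1,1 ; -138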